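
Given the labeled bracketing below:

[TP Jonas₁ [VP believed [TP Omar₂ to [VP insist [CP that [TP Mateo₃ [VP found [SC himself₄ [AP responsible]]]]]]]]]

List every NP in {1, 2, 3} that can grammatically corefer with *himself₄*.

*himself* is an anaphor, so Principle A applies: it must be bound in its binding domain.
Binding domain of *himself₄*: the embedded TP, whose subject is Mateo₃.
*Jonas₁* c-commands the anaphor but is outside its binding domain → cannot satisfy Principle A.
*Omar₂* c-commands the anaphor but is outside its binding domain → cannot satisfy Principle A.
*Mateo₃* c-commands the anaphor within its binding domain → licit binder.

{3}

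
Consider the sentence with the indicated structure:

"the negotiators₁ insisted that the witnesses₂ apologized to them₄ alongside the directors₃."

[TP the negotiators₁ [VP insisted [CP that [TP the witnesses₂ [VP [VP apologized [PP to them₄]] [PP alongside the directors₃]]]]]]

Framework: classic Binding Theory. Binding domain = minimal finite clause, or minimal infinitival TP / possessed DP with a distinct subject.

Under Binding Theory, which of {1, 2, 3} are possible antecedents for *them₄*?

*them* is a pronoun, so Principle B applies: it must be free in its binding domain.
Binding domain of *them₄*: the embedded TP, whose subject is the witnesses₂.
*the negotiators₁* c-commands the pronoun but from outside its binding domain, and is not c-commanded by it → coindexation permitted.
*the witnesses₂* c-commands the pronoun within its binding domain → coindexation would violate Principle B.
*the directors₃* and the pronoun do not c-command one another → neither Principle B nor Principle C is at stake; coindexation permitted.

{1, 3}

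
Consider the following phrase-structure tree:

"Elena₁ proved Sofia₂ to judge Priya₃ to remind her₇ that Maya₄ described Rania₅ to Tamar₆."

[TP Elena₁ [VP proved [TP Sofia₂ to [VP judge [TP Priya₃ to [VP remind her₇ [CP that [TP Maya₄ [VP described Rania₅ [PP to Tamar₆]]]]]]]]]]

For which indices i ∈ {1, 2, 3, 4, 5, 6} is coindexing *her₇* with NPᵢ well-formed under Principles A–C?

*her* is a pronoun, so Principle B applies: it must be free in its binding domain.
Binding domain of *her₇*: the embedded TP, whose subject is Priya₃.
*Elena₁* c-commands the pronoun but from outside its binding domain, and is not c-commanded by it → coindexation permitted.
*Sofia₂* c-commands the pronoun but from outside its binding domain, and is not c-commanded by it → coindexation permitted.
*Priya₃* c-commands the pronoun within its binding domain → coindexation would violate Principle B.
*Maya₄*: the pronoun c-commands this R-expression → coindexation would violate Principle C on *Maya₄*.
*Rania₅*: the pronoun c-commands this R-expression → coindexation would violate Principle C on *Rania₅*.
*Tamar₆*: the pronoun c-commands this R-expression → coindexation would violate Principle C on *Tamar₆*.

{1, 2}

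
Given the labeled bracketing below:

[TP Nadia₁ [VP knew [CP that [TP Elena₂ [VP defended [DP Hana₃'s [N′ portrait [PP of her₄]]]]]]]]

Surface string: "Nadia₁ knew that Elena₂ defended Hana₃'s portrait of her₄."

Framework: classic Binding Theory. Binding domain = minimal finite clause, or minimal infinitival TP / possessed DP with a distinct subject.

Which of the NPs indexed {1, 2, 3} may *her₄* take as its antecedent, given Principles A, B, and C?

{1, 2}

*her* is a pronoun, so Principle B applies: it must be free in its binding domain.
Binding domain of *her₄*: the possessed DP, whose subject is Hana₃.
*Nadia₁* c-commands the pronoun but from outside its binding domain, and is not c-commanded by it → coindexation permitted.
*Elena₂* c-commands the pronoun but from outside its binding domain, and is not c-commanded by it → coindexation permitted.
*Hana₃* c-commands the pronoun within its binding domain → coindexation would violate Principle B.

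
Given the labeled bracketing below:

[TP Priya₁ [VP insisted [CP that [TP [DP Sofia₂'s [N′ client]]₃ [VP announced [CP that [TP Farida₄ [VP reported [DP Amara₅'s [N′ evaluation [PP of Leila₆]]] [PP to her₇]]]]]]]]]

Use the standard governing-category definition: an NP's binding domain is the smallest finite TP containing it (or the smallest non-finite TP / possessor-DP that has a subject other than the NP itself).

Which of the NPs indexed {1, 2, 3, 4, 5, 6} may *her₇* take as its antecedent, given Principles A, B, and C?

{1, 2, 3, 5, 6}

*her* is a pronoun, so Principle B applies: it must be free in its binding domain.
Binding domain of *her₇*: the embedded TP, whose subject is Farida₄.
*Priya₁* c-commands the pronoun but from outside its binding domain, and is not c-commanded by it → coindexation permitted.
*Sofia₂* and the pronoun do not c-command one another → neither Principle B nor Principle C is at stake; coindexation permitted.
*[Sofia₂'s client]₃* c-commands the pronoun but from outside its binding domain, and is not c-commanded by it → coindexation permitted.
*Farida₄* c-commands the pronoun within its binding domain → coindexation would violate Principle B.
*Amara₅* and the pronoun do not c-command one another → neither Principle B nor Principle C is at stake; coindexation permitted.
*Leila₆* and the pronoun do not c-command one another → neither Principle B nor Principle C is at stake; coindexation permitted.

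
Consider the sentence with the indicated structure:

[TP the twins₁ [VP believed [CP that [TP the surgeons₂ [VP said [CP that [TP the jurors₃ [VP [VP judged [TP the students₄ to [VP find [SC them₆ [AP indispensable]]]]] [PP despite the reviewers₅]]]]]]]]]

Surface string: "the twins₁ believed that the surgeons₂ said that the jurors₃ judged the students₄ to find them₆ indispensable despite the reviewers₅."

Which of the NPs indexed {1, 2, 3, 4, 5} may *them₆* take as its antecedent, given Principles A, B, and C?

{1, 2, 3, 5}

*them* is a pronoun, so Principle B applies: it must be free in its binding domain.
Binding domain of *them₆*: the embedded TP, whose subject is the students₄.
*the twins₁* c-commands the pronoun but from outside its binding domain, and is not c-commanded by it → coindexation permitted.
*the surgeons₂* c-commands the pronoun but from outside its binding domain, and is not c-commanded by it → coindexation permitted.
*the jurors₃* c-commands the pronoun but from outside its binding domain, and is not c-commanded by it → coindexation permitted.
*the students₄* c-commands the pronoun within its binding domain → coindexation would violate Principle B.
*the reviewers₅* and the pronoun do not c-command one another → neither Principle B nor Principle C is at stake; coindexation permitted.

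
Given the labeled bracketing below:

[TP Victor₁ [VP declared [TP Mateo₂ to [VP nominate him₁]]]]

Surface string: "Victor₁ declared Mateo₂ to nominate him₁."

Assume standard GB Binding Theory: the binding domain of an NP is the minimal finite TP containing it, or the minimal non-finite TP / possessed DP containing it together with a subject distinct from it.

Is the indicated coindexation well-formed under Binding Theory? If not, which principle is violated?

grammatical

The two coindexed NPs are *Victor₁* and *him₁*.
*him₁* is a pronoun; its binding domain is the embedded TP, whose subject is Mateo₂. Within that domain it is c-commanded only by *Mateo₂*, which carries a different index — the pronoun is free locally, so Principle B holds.
*Victor₁* is an R-expression; *him₁* does not c-command it, and no other NP shares its index, so Principle C is satisfied.
All principles are respected.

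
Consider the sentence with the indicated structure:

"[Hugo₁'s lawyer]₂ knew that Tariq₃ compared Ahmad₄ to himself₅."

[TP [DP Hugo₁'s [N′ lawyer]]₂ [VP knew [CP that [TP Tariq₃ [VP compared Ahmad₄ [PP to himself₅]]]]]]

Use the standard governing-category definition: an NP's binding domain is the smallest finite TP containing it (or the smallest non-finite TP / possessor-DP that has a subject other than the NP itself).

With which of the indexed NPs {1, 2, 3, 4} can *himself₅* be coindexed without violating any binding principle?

*himself* is an anaphor, so Principle A applies: it must be bound in its binding domain.
Binding domain of *himself₅*: the embedded TP, whose subject is Tariq₃.
*Hugo₁* does not c-command the anaphor → cannot bind it.
*[Hugo₁'s lawyer]₂* c-commands the anaphor but is outside its binding domain → cannot satisfy Principle A.
*Tariq₃* c-commands the anaphor within its binding domain → licit binder.
*Ahmad₄* c-commands the anaphor within its binding domain → licit binder.

{3, 4}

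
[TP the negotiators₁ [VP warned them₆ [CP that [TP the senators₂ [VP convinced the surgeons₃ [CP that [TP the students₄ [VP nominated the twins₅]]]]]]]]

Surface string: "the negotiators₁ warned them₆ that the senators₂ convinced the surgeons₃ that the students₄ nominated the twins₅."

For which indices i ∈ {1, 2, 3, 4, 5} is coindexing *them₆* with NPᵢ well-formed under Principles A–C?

none

*them* is a pronoun, so Principle B applies: it must be free in its binding domain.
Binding domain of *them₆*: the matrix TP, whose subject is the negotiators₁.
*the negotiators₁* c-commands the pronoun within its binding domain → coindexation would violate Principle B.
*the senators₂*: the pronoun c-commands this R-expression → coindexation would violate Principle C on *the senators₂*.
*the surgeons₃*: the pronoun c-commands this R-expression → coindexation would violate Principle C on *the surgeons₃*.
*the students₄*: the pronoun c-commands this R-expression → coindexation would violate Principle C on *the students₄*.
*the twins₅*: the pronoun c-commands this R-expression → coindexation would violate Principle C on *the twins₅*.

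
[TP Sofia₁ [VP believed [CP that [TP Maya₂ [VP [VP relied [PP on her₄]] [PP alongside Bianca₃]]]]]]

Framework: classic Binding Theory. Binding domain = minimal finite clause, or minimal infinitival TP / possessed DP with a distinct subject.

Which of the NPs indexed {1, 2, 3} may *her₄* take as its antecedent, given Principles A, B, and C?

*her* is a pronoun, so Principle B applies: it must be free in its binding domain.
Binding domain of *her₄*: the embedded TP, whose subject is Maya₂.
*Sofia₁* c-commands the pronoun but from outside its binding domain, and is not c-commanded by it → coindexation permitted.
*Maya₂* c-commands the pronoun within its binding domain → coindexation would violate Principle B.
*Bianca₃* and the pronoun do not c-command one another → neither Principle B nor Principle C is at stake; coindexation permitted.

{1, 3}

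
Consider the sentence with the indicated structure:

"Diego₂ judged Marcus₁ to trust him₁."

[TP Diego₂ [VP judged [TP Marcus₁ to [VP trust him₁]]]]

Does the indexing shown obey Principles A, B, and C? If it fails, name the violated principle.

The two coindexed NPs are *Marcus₁* and *him₁*.
*him₁* is a pronoun. Its binding domain is the embedded TP, whose subject is Marcus₁.
*Marcus₁* c-commands it within that domain and carries the same index.
The pronoun is locally bound → Principle B violation.

Principle B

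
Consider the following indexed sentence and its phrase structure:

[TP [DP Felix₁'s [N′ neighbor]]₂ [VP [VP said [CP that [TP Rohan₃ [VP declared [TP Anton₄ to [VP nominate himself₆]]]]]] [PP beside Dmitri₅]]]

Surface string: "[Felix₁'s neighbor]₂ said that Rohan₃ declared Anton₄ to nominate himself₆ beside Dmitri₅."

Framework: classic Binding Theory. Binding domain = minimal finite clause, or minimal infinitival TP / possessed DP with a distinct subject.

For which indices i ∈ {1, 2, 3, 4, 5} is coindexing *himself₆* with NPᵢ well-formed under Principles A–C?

{4}

*himself* is an anaphor, so Principle A applies: it must be bound in its binding domain.
Binding domain of *himself₆*: the embedded TP, whose subject is Anton₄.
*Felix₁* does not c-command the anaphor → cannot bind it.
*[Felix₁'s neighbor]₂* c-commands the anaphor but is outside its binding domain → cannot satisfy Principle A.
*Rohan₃* c-commands the anaphor but is outside its binding domain → cannot satisfy Principle A.
*Anton₄* c-commands the anaphor within its binding domain → licit binder.
*Dmitri₅* does not c-command the anaphor → cannot bind it.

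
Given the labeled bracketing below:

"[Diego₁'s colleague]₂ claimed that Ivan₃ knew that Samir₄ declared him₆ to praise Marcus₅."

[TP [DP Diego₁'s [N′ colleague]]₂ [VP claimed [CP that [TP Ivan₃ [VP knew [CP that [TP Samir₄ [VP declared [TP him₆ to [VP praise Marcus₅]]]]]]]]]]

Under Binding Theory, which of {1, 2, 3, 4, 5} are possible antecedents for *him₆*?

*him* is a pronoun, so Principle B applies: it must be free in its binding domain.
Binding domain of *him₆*: the embedded TP, whose subject is Samir₄.
*Diego₁* and the pronoun do not c-command one another → neither Principle B nor Principle C is at stake; coindexation permitted.
*[Diego₁'s colleague]₂* c-commands the pronoun but from outside its binding domain, and is not c-commanded by it → coindexation permitted.
*Ivan₃* c-commands the pronoun but from outside its binding domain, and is not c-commanded by it → coindexation permitted.
*Samir₄* c-commands the pronoun within its binding domain → coindexation would violate Principle B.
*Marcus₅*: the pronoun c-commands this R-expression → coindexation would violate Principle C on *Marcus₅*.

{1, 2, 3}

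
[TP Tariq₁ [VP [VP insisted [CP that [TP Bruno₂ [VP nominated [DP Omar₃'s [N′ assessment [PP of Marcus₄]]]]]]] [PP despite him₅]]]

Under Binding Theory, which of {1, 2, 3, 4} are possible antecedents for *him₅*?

*him* is a pronoun, so Principle B applies: it must be free in its binding domain.
Binding domain of *him₅*: the matrix TP, whose subject is Tariq₁.
*Tariq₁* c-commands the pronoun within its binding domain → coindexation would violate Principle B.
*Bruno₂* and the pronoun do not c-command one another → neither Principle B nor Principle C is at stake; coindexation permitted.
*Omar₃* and the pronoun do not c-command one another → neither Principle B nor Principle C is at stake; coindexation permitted.
*Marcus₄* and the pronoun do not c-command one another → neither Principle B nor Principle C is at stake; coindexation permitted.

{2, 3, 4}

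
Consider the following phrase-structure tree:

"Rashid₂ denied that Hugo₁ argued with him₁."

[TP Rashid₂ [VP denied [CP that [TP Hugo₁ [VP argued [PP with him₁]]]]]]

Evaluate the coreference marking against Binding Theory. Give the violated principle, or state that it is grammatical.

The two coindexed NPs are *Hugo₁* and *him₁*.
*him₁* is a pronoun. Its binding domain is the embedded TP, whose subject is Hugo₁.
*Hugo₁* c-commands it within that domain and carries the same index.
The pronoun is locally bound → Principle B violation.

Principle B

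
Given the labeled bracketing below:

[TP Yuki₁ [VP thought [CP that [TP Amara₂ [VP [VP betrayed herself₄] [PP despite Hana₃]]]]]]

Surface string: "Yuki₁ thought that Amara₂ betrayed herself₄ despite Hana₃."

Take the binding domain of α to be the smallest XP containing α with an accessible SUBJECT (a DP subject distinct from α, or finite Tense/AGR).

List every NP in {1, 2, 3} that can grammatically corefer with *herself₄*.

*herself* is an anaphor, so Principle A applies: it must be bound in its binding domain.
Binding domain of *herself₄*: the embedded TP, whose subject is Amara₂.
*Yuki₁* c-commands the anaphor but is outside its binding domain → cannot satisfy Principle A.
*Amara₂* c-commands the anaphor within its binding domain → licit binder.
*Hana₃* does not c-command the anaphor → cannot bind it.

{2}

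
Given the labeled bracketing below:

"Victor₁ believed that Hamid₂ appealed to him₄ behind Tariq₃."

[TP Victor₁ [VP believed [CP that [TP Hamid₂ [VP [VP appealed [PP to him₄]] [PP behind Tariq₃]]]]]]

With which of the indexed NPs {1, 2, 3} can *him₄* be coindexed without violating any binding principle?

*him* is a pronoun, so Principle B applies: it must be free in its binding domain.
Binding domain of *him₄*: the embedded TP, whose subject is Hamid₂.
*Victor₁* c-commands the pronoun but from outside its binding domain, and is not c-commanded by it → coindexation permitted.
*Hamid₂* c-commands the pronoun within its binding domain → coindexation would violate Principle B.
*Tariq₃* and the pronoun do not c-command one another → neither Principle B nor Principle C is at stake; coindexation permitted.

{1, 3}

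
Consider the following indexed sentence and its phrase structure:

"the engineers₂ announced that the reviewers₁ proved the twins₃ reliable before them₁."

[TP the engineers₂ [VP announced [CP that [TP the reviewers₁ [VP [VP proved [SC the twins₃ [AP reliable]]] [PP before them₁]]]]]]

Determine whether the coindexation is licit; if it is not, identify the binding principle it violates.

Principle B

The two coindexed NPs are *the reviewers₁* and *them₁*.
*them₁* is a pronoun. Its binding domain is the embedded TP, whose subject is the reviewers₁.
*the reviewers₁* c-commands it within that domain and carries the same index.
The pronoun is locally bound → Principle B violation.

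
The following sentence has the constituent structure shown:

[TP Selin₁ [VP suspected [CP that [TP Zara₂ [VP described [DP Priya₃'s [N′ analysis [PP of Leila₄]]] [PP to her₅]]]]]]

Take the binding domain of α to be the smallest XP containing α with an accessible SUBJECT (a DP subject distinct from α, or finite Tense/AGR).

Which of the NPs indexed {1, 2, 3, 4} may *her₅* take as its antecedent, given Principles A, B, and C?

{1, 3, 4}

*her* is a pronoun, so Principle B applies: it must be free in its binding domain.
Binding domain of *her₅*: the embedded TP, whose subject is Zara₂.
*Selin₁* c-commands the pronoun but from outside its binding domain, and is not c-commanded by it → coindexation permitted.
*Zara₂* c-commands the pronoun within its binding domain → coindexation would violate Principle B.
*Priya₃* and the pronoun do not c-command one another → neither Principle B nor Principle C is at stake; coindexation permitted.
*Leila₄* and the pronoun do not c-command one another → neither Principle B nor Principle C is at stake; coindexation permitted.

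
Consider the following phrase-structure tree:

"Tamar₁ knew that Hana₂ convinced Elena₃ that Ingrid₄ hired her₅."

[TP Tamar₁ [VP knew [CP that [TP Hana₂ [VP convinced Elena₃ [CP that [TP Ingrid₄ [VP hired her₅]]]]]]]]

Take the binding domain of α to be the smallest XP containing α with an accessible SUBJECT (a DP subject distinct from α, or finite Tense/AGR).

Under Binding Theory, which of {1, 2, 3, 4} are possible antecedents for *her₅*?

*her* is a pronoun, so Principle B applies: it must be free in its binding domain.
Binding domain of *her₅*: the embedded TP, whose subject is Ingrid₄.
*Tamar₁* c-commands the pronoun but from outside its binding domain, and is not c-commanded by it → coindexation permitted.
*Hana₂* c-commands the pronoun but from outside its binding domain, and is not c-commanded by it → coindexation permitted.
*Elena₃* c-commands the pronoun but from outside its binding domain, and is not c-commanded by it → coindexation permitted.
*Ingrid₄* c-commands the pronoun within its binding domain → coindexation would violate Principle B.

{1, 2, 3}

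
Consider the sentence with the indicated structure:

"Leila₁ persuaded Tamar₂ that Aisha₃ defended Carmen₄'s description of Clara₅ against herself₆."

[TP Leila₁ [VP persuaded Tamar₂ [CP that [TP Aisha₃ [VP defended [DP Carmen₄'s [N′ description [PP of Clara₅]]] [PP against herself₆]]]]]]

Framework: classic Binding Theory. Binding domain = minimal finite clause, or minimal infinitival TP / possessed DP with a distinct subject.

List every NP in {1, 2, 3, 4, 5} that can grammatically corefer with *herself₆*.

{3}

*herself* is an anaphor, so Principle A applies: it must be bound in its binding domain.
Binding domain of *herself₆*: the embedded TP, whose subject is Aisha₃.
*Leila₁* c-commands the anaphor but is outside its binding domain → cannot satisfy Principle A.
*Tamar₂* c-commands the anaphor but is outside its binding domain → cannot satisfy Principle A.
*Aisha₃* c-commands the anaphor within its binding domain → licit binder.
*Carmen₄* does not c-command the anaphor → cannot bind it.
*Clara₅* does not c-command the anaphor → cannot bind it.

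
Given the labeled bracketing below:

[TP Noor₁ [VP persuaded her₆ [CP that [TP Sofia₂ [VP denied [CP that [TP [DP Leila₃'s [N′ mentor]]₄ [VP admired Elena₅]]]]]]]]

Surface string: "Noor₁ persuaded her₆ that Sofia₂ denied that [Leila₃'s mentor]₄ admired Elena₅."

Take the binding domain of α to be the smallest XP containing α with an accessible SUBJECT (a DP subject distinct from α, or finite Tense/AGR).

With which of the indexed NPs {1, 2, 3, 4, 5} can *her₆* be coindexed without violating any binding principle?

*her* is a pronoun, so Principle B applies: it must be free in its binding domain.
Binding domain of *her₆*: the matrix TP, whose subject is Noor₁.
*Noor₁* c-commands the pronoun within its binding domain → coindexation would violate Principle B.
*Sofia₂*: the pronoun c-commands this R-expression → coindexation would violate Principle C on *Sofia₂*.
*Leila₃*: the pronoun c-commands this R-expression → coindexation would violate Principle C on *Leila₃*.
*[Leila₃'s mentor]₄*: the pronoun c-commands this R-expression → coindexation would violate Principle C on *[Leila₃'s mentor]₄*.
*Elena₅*: the pronoun c-commands this R-expression → coindexation would violate Principle C on *Elena₅*.

none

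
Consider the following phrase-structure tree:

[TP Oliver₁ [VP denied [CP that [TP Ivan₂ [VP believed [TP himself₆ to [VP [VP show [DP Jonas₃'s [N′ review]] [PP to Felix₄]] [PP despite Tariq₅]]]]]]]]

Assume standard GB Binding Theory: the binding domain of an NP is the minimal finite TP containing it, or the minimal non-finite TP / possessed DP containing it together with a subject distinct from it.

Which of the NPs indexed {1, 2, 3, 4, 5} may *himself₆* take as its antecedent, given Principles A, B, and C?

*himself* is an anaphor, so Principle A applies: it must be bound in its binding domain.
Binding domain of *himself₆*: the embedded TP, whose subject is Ivan₂.
*Oliver₁* c-commands the anaphor but is outside its binding domain → cannot satisfy Principle A.
*Ivan₂* c-commands the anaphor within its binding domain → licit binder.
*Jonas₃* does not c-command the anaphor → cannot bind it.
*Felix₄* does not c-command the anaphor → cannot bind it.
*Tariq₅* does not c-command the anaphor → cannot bind it.

{2}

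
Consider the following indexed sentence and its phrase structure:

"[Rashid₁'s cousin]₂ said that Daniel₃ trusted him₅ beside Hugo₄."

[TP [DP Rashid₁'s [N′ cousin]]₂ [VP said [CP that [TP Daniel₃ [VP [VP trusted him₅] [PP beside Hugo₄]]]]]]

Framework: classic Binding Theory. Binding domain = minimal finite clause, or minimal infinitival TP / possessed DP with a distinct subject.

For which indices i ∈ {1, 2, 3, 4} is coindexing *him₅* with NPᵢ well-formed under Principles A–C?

{1, 2, 4}

*him* is a pronoun, so Principle B applies: it must be free in its binding domain.
Binding domain of *him₅*: the embedded TP, whose subject is Daniel₃.
*Rashid₁* and the pronoun do not c-command one another → neither Principle B nor Principle C is at stake; coindexation permitted.
*[Rashid₁'s cousin]₂* c-commands the pronoun but from outside its binding domain, and is not c-commanded by it → coindexation permitted.
*Daniel₃* c-commands the pronoun within its binding domain → coindexation would violate Principle B.
*Hugo₄* and the pronoun do not c-command one another → neither Principle B nor Principle C is at stake; coindexation permitted.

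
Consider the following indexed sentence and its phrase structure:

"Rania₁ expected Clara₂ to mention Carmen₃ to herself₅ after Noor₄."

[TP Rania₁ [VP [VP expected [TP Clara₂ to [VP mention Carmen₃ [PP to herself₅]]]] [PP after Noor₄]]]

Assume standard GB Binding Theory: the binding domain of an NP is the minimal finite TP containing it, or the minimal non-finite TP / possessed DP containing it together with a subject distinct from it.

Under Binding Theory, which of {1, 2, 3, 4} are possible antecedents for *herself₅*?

{2, 3}

*herself* is an anaphor, so Principle A applies: it must be bound in its binding domain.
Binding domain of *herself₅*: the embedded TP, whose subject is Clara₂.
*Rania₁* c-commands the anaphor but is outside its binding domain → cannot satisfy Principle A.
*Clara₂* c-commands the anaphor within its binding domain → licit binder.
*Carmen₃* c-commands the anaphor within its binding domain → licit binder.
*Noor₄* does not c-command the anaphor → cannot bind it.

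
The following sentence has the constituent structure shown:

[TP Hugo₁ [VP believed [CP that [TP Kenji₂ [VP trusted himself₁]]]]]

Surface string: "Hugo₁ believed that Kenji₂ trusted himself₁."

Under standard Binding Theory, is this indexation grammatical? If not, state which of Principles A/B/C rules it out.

Principle A

The two coindexed NPs are *Hugo₁* and *himself₁*.
*himself₁* is an anaphor. Principle A requires it to be bound within its binding domain — the embedded TP, whose subject is Kenji₂.
Within that domain it is c-commanded by *Kenji₂*, which does not share its index.
*Hugo₁* does c-command the anaphor, but from outside its binding domain.
The anaphor is unbound in its domain → Principle A violation.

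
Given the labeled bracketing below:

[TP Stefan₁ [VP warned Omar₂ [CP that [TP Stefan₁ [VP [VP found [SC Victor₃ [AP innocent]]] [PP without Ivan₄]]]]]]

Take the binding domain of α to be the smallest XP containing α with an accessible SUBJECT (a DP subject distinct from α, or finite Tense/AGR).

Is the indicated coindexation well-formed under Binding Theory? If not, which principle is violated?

The two coindexed NPs are *Stefan₁* (the higher occurrence) and *Stefan₁* (the lower occurrence).
*Stefan₁* (the lower occurrence) is an R-expression. Principle C requires it to be free everywhere.
*Stefan₁* (the higher occurrence) c-commands it and carries the same index.
The R-expression is bound → Principle C violation.

Principle C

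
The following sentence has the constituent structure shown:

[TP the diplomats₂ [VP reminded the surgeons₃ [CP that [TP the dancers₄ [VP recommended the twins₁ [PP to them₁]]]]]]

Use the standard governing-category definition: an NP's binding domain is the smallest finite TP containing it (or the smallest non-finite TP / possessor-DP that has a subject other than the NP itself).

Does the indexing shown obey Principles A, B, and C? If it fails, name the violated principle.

Principle B

The two coindexed NPs are *the twins₁* and *them₁*.
*them₁* is a pronoun. Its binding domain is the embedded TP, whose subject is the dancers₄.
*the twins₁* c-commands it within that domain and carries the same index.
The pronoun is locally bound → Principle B violation.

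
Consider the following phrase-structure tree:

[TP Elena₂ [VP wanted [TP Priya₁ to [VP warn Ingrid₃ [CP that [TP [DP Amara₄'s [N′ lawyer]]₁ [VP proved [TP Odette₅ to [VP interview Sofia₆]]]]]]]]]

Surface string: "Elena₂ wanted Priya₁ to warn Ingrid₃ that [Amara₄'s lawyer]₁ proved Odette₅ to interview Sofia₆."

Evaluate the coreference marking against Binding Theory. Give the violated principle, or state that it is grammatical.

Principle C

The two coindexed NPs are *[Amara₄'s lawyer]₁* and *Priya₁*.
*[Amara₄'s lawyer]₁* is an R-expression. Principle C requires it to be free everywhere.
*Priya₁* c-commands it and carries the same index.
The R-expression is bound → Principle C violation.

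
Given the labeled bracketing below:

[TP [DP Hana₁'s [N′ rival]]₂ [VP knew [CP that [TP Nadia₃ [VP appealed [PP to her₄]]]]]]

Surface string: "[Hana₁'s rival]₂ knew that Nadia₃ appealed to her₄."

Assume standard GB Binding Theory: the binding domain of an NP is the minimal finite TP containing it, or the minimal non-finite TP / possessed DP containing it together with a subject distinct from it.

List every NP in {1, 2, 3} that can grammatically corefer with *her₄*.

{1, 2}

*her* is a pronoun, so Principle B applies: it must be free in its binding domain.
Binding domain of *her₄*: the embedded TP, whose subject is Nadia₃.
*Hana₁* and the pronoun do not c-command one another → neither Principle B nor Principle C is at stake; coindexation permitted.
*[Hana₁'s rival]₂* c-commands the pronoun but from outside its binding domain, and is not c-commanded by it → coindexation permitted.
*Nadia₃* c-commands the pronoun within its binding domain → coindexation would violate Principle B.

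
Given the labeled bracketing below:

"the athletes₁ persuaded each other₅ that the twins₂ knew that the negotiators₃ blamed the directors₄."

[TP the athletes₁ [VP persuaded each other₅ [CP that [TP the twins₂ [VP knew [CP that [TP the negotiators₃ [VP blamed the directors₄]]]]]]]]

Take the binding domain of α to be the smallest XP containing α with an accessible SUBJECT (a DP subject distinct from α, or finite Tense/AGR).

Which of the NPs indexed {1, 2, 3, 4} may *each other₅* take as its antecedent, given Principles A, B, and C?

*each other* is an anaphor, so Principle A applies: it must be bound in its binding domain.
Binding domain of *each other₅*: the matrix TP, whose subject is the athletes₁.
*the athletes₁* c-commands the anaphor within its binding domain → licit binder.
*the twins₂* does not c-command the anaphor → cannot bind it.
*the negotiators₃* does not c-command the anaphor → cannot bind it.
*the directors₄* does not c-command the anaphor → cannot bind it.

{1}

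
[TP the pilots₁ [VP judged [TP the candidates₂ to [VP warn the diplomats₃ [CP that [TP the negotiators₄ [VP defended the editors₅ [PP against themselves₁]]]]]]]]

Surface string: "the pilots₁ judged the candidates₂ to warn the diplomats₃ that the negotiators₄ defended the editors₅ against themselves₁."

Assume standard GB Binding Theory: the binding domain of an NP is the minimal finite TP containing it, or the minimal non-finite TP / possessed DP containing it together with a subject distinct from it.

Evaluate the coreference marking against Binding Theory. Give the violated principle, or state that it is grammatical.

Principle A

The two coindexed NPs are *the pilots₁* and *themselves₁*.
*themselves₁* is an anaphor. Principle A requires it to be bound within its binding domain — the embedded TP, whose subject is the negotiators₄.
Within that domain it is c-commanded by *the negotiators₄*, *the editors₅*, none of which share its index.
*the pilots₁* does c-command the anaphor, but from outside its binding domain.
The anaphor is unbound in its domain → Principle A violation.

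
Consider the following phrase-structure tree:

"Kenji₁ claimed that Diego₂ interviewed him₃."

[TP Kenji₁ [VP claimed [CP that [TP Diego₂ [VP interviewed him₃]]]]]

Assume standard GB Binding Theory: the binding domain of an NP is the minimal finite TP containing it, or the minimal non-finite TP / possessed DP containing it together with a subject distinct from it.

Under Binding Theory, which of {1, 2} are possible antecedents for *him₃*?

*him* is a pronoun, so Principle B applies: it must be free in its binding domain.
Binding domain of *him₃*: the embedded TP, whose subject is Diego₂.
*Kenji₁* c-commands the pronoun but from outside its binding domain, and is not c-commanded by it → coindexation permitted.
*Diego₂* c-commands the pronoun within its binding domain → coindexation would violate Principle B.

{1}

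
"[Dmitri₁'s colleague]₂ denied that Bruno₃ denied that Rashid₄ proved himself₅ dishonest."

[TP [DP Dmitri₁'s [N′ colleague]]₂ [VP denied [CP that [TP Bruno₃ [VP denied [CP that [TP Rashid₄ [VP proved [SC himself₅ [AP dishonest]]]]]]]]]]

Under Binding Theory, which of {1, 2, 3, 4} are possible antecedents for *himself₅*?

*himself* is an anaphor, so Principle A applies: it must be bound in its binding domain.
Binding domain of *himself₅*: the embedded TP, whose subject is Rashid₄.
*Dmitri₁* does not c-command the anaphor → cannot bind it.
*[Dmitri₁'s colleague]₂* c-commands the anaphor but is outside its binding domain → cannot satisfy Principle A.
*Bruno₃* c-commands the anaphor but is outside its binding domain → cannot satisfy Principle A.
*Rashid₄* c-commands the anaphor within its binding domain → licit binder.

{4}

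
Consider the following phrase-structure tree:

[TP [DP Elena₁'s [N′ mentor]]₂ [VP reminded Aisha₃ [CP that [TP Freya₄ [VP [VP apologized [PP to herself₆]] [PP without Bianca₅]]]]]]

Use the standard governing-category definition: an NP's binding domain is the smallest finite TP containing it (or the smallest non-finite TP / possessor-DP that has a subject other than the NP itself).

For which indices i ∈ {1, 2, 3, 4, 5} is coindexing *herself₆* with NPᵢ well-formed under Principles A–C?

{4}

*herself* is an anaphor, so Principle A applies: it must be bound in its binding domain.
Binding domain of *herself₆*: the embedded TP, whose subject is Freya₄.
*Elena₁* does not c-command the anaphor → cannot bind it.
*[Elena₁'s mentor]₂* c-commands the anaphor but is outside its binding domain → cannot satisfy Principle A.
*Aisha₃* c-commands the anaphor but is outside its binding domain → cannot satisfy Principle A.
*Freya₄* c-commands the anaphor within its binding domain → licit binder.
*Bianca₅* does not c-command the anaphor → cannot bind it.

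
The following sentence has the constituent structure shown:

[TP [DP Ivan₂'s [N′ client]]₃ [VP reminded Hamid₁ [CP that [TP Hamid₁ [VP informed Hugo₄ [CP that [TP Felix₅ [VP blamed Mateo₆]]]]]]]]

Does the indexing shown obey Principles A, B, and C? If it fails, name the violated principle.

Principle C

The two coindexed NPs are *Hamid₁* (the lower occurrence) and *Hamid₁* (the higher occurrence).
*Hamid₁* (the lower occurrence) is an R-expression. Principle C requires it to be free everywhere.
*Hamid₁* (the higher occurrence) c-commands it and carries the same index.
The R-expression is bound → Principle C violation.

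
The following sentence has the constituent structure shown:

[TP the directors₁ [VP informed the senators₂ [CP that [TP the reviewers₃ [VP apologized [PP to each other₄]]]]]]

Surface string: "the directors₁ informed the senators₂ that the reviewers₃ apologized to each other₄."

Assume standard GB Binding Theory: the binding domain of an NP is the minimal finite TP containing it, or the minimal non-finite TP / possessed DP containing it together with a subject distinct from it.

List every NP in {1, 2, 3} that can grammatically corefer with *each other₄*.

*each other* is an anaphor, so Principle A applies: it must be bound in its binding domain.
Binding domain of *each other₄*: the embedded TP, whose subject is the reviewers₃.
*the directors₁* c-commands the anaphor but is outside its binding domain → cannot satisfy Principle A.
*the senators₂* c-commands the anaphor but is outside its binding domain → cannot satisfy Principle A.
*the reviewers₃* c-commands the anaphor within its binding domain → licit binder.

{3}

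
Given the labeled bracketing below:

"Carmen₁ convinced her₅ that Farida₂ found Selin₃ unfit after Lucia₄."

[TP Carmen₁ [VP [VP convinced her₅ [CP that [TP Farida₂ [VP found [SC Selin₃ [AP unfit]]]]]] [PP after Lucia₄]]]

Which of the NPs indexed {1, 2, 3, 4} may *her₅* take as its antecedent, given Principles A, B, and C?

*her* is a pronoun, so Principle B applies: it must be free in its binding domain.
Binding domain of *her₅*: the matrix TP, whose subject is Carmen₁.
*Carmen₁* c-commands the pronoun within its binding domain → coindexation would violate Principle B.
*Farida₂*: the pronoun c-commands this R-expression → coindexation would violate Principle C on *Farida₂*.
*Selin₃*: the pronoun c-commands this R-expression → coindexation would violate Principle C on *Selin₃*.
*Lucia₄* and the pronoun do not c-command one another → neither Principle B nor Principle C is at stake; coindexation permitted.

{4}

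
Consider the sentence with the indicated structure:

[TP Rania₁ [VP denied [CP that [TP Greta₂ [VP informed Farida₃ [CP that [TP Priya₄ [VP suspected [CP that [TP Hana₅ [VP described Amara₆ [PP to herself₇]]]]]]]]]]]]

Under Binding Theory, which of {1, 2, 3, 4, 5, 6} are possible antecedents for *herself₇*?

{5, 6}

*herself* is an anaphor, so Principle A applies: it must be bound in its binding domain.
Binding domain of *herself₇*: the embedded TP, whose subject is Hana₅.
*Rania₁* c-commands the anaphor but is outside its binding domain → cannot satisfy Principle A.
*Greta₂* c-commands the anaphor but is outside its binding domain → cannot satisfy Principle A.
*Farida₃* c-commands the anaphor but is outside its binding domain → cannot satisfy Principle A.
*Priya₄* c-commands the anaphor but is outside its binding domain → cannot satisfy Principle A.
*Hana₅* c-commands the anaphor within its binding domain → licit binder.
*Amara₆* c-commands the anaphor within its binding domain → licit binder.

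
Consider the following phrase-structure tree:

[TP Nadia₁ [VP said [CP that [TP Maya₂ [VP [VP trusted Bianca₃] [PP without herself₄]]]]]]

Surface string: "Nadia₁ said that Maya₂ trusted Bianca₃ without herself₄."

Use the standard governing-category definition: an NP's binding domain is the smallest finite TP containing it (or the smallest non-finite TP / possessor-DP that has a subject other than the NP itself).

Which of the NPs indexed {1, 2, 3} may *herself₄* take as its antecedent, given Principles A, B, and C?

{2}

*herself* is an anaphor, so Principle A applies: it must be bound in its binding domain.
Binding domain of *herself₄*: the embedded TP, whose subject is Maya₂.
*Nadia₁* c-commands the anaphor but is outside its binding domain → cannot satisfy Principle A.
*Maya₂* c-commands the anaphor within its binding domain → licit binder.
*Bianca₃* does not c-command the anaphor → cannot bind it.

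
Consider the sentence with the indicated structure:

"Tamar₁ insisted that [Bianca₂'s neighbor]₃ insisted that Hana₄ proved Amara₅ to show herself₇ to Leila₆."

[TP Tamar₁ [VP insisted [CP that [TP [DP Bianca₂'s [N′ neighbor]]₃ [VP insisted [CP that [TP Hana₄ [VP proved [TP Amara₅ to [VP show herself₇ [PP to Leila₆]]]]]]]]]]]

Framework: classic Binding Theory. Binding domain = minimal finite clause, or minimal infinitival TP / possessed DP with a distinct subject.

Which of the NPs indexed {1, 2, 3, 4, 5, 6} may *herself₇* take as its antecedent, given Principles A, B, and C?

{5}

*herself* is an anaphor, so Principle A applies: it must be bound in its binding domain.
Binding domain of *herself₇*: the embedded TP, whose subject is Amara₅.
*Tamar₁* c-commands the anaphor but is outside its binding domain → cannot satisfy Principle A.
*Bianca₂* does not c-command the anaphor → cannot bind it.
*[Bianca₂'s neighbor]₃* c-commands the anaphor but is outside its binding domain → cannot satisfy Principle A.
*Hana₄* c-commands the anaphor but is outside its binding domain → cannot satisfy Principle A.
*Amara₅* c-commands the anaphor within its binding domain → licit binder.
*Leila₆* does not c-command the anaphor → cannot bind it.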